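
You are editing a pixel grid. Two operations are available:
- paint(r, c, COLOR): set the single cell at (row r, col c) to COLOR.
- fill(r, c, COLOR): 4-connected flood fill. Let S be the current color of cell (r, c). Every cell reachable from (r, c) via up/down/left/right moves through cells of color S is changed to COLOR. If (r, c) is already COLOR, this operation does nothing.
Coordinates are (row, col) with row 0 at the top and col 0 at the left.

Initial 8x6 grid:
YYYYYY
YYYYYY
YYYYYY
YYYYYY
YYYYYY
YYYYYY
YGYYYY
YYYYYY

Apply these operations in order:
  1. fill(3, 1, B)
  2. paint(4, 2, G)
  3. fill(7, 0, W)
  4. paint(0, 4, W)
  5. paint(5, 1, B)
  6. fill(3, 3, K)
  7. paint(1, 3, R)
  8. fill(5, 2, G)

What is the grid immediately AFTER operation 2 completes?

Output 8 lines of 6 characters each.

After op 1 fill(3,1,B) [47 cells changed]:
BBBBBB
BBBBBB
BBBBBB
BBBBBB
BBBBBB
BBBBBB
BGBBBB
BBBBBB
After op 2 paint(4,2,G):
BBBBBB
BBBBBB
BBBBBB
BBBBBB
BBGBBB
BBBBBB
BGBBBB
BBBBBB

Answer: BBBBBB
BBBBBB
BBBBBB
BBBBBB
BBGBBB
BBBBBB
BGBBBB
BBBBBB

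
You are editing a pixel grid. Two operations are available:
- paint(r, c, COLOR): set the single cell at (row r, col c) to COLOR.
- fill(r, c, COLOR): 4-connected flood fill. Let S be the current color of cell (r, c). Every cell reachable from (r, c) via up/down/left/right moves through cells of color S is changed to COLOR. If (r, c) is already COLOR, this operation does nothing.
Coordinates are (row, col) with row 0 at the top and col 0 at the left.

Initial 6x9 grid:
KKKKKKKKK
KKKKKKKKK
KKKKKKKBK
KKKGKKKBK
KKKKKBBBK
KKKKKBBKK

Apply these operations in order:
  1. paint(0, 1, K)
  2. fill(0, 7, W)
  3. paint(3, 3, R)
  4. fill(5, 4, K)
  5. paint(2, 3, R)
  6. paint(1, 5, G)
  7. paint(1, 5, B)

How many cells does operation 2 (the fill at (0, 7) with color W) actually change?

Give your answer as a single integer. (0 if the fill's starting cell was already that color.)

After op 1 paint(0,1,K):
KKKKKKKKK
KKKKKKKKK
KKKKKKKBK
KKKGKKKBK
KKKKKBBBK
KKKKKBBKK
After op 2 fill(0,7,W) [46 cells changed]:
WWWWWWWWW
WWWWWWWWW
WWWWWWWBW
WWWGWWWBW
WWWWWBBBW
WWWWWBBWW

Answer: 46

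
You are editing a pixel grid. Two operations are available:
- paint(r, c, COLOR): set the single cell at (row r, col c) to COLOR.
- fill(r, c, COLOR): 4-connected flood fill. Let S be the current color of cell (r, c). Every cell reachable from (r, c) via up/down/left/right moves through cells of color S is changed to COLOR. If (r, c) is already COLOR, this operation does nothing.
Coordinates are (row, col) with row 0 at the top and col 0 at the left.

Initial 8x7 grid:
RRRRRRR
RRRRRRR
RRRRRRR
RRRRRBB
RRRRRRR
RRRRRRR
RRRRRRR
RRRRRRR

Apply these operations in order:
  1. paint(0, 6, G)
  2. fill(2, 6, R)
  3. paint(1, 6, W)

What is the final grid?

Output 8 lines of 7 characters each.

Answer: RRRRRRG
RRRRRRW
RRRRRRR
RRRRRBB
RRRRRRR
RRRRRRR
RRRRRRR
RRRRRRR

Derivation:
After op 1 paint(0,6,G):
RRRRRRG
RRRRRRR
RRRRRRR
RRRRRBB
RRRRRRR
RRRRRRR
RRRRRRR
RRRRRRR
After op 2 fill(2,6,R) [0 cells changed]:
RRRRRRG
RRRRRRR
RRRRRRR
RRRRRBB
RRRRRRR
RRRRRRR
RRRRRRR
RRRRRRR
After op 3 paint(1,6,W):
RRRRRRG
RRRRRRW
RRRRRRR
RRRRRBB
RRRRRRR
RRRRRRR
RRRRRRR
RRRRRRR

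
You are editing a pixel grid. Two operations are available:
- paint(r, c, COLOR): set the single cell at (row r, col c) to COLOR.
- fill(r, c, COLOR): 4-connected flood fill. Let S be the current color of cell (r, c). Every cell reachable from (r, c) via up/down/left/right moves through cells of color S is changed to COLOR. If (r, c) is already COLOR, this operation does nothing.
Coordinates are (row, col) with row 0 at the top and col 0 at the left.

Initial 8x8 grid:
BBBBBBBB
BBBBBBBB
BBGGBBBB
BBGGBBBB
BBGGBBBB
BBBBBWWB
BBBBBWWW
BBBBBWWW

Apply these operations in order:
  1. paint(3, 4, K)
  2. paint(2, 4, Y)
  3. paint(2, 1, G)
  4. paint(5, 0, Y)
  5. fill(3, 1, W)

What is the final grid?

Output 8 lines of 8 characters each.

After op 1 paint(3,4,K):
BBBBBBBB
BBBBBBBB
BBGGBBBB
BBGGKBBB
BBGGBBBB
BBBBBWWB
BBBBBWWW
BBBBBWWW
After op 2 paint(2,4,Y):
BBBBBBBB
BBBBBBBB
BBGGYBBB
BBGGKBBB
BBGGBBBB
BBBBBWWB
BBBBBWWW
BBBBBWWW
After op 3 paint(2,1,G):
BBBBBBBB
BBBBBBBB
BGGGYBBB
BBGGKBBB
BBGGBBBB
BBBBBWWB
BBBBBWWW
BBBBBWWW
After op 4 paint(5,0,Y):
BBBBBBBB
BBBBBBBB
BGGGYBBB
BBGGKBBB
BBGGBBBB
YBBBBWWB
BBBBBWWW
BBBBBWWW
After op 5 fill(3,1,W) [46 cells changed]:
WWWWWWWW
WWWWWWWW
WGGGYWWW
WWGGKWWW
WWGGWWWW
YWWWWWWW
WWWWWWWW
WWWWWWWW

Answer: WWWWWWWW
WWWWWWWW
WGGGYWWW
WWGGKWWW
WWGGWWWW
YWWWWWWW
WWWWWWWW
WWWWWWWW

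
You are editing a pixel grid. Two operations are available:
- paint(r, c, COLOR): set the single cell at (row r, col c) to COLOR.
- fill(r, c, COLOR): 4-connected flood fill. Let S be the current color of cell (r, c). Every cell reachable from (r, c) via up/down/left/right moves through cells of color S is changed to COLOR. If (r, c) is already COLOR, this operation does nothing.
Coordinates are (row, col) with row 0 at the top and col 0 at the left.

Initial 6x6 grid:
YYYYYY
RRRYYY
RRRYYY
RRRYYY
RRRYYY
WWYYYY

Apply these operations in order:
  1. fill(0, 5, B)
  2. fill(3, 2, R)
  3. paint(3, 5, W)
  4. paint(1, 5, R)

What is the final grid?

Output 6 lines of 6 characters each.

After op 1 fill(0,5,B) [22 cells changed]:
BBBBBB
RRRBBB
RRRBBB
RRRBBB
RRRBBB
WWBBBB
After op 2 fill(3,2,R) [0 cells changed]:
BBBBBB
RRRBBB
RRRBBB
RRRBBB
RRRBBB
WWBBBB
After op 3 paint(3,5,W):
BBBBBB
RRRBBB
RRRBBB
RRRBBW
RRRBBB
WWBBBB
After op 4 paint(1,5,R):
BBBBBB
RRRBBR
RRRBBB
RRRBBW
RRRBBB
WWBBBB

Answer: BBBBBB
RRRBBR
RRRBBB
RRRBBW
RRRBBB
WWBBBB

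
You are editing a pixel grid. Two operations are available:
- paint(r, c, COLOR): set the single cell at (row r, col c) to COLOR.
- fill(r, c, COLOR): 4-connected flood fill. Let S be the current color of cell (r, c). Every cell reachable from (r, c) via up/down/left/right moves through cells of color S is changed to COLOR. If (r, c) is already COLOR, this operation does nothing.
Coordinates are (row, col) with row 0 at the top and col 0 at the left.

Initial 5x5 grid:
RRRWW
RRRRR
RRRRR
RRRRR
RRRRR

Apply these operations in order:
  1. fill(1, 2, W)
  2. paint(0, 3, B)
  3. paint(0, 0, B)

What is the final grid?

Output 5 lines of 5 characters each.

Answer: BWWBW
WWWWW
WWWWW
WWWWW
WWWWW

Derivation:
After op 1 fill(1,2,W) [23 cells changed]:
WWWWW
WWWWW
WWWWW
WWWWW
WWWWW
After op 2 paint(0,3,B):
WWWBW
WWWWW
WWWWW
WWWWW
WWWWW
After op 3 paint(0,0,B):
BWWBW
WWWWW
WWWWW
WWWWW
WWWWW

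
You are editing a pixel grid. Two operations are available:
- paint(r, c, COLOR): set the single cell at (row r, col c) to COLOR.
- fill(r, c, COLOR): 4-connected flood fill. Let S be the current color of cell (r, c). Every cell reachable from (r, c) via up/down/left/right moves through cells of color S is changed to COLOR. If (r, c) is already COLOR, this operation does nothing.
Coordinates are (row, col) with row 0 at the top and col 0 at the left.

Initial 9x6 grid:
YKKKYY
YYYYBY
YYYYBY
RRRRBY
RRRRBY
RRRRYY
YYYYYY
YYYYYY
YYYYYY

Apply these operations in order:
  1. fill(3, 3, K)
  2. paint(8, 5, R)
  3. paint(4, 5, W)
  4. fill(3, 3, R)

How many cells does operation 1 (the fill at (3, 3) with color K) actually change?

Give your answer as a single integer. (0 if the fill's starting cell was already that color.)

Answer: 12

Derivation:
After op 1 fill(3,3,K) [12 cells changed]:
YKKKYY
YYYYBY
YYYYBY
KKKKBY
KKKKBY
KKKKYY
YYYYYY
YYYYYY
YYYYYY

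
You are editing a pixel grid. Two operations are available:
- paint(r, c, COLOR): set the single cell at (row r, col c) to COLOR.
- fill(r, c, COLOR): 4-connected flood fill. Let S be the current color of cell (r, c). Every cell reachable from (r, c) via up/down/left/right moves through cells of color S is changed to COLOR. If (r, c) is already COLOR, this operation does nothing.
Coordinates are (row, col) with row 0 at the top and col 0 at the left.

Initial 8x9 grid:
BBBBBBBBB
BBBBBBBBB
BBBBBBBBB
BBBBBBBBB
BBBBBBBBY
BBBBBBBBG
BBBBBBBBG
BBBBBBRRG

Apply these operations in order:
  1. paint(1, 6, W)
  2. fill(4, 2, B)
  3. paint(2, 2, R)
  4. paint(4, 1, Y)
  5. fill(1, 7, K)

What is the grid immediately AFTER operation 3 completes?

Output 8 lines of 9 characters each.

Answer: BBBBBBBBB
BBBBBBWBB
BBRBBBBBB
BBBBBBBBB
BBBBBBBBY
BBBBBBBBG
BBBBBBBBG
BBBBBBRRG

Derivation:
After op 1 paint(1,6,W):
BBBBBBBBB
BBBBBBWBB
BBBBBBBBB
BBBBBBBBB
BBBBBBBBY
BBBBBBBBG
BBBBBBBBG
BBBBBBRRG
After op 2 fill(4,2,B) [0 cells changed]:
BBBBBBBBB
BBBBBBWBB
BBBBBBBBB
BBBBBBBBB
BBBBBBBBY
BBBBBBBBG
BBBBBBBBG
BBBBBBRRG
After op 3 paint(2,2,R):
BBBBBBBBB
BBBBBBWBB
BBRBBBBBB
BBBBBBBBB
BBBBBBBBY
BBBBBBBBG
BBBBBBBBG
BBBBBBRRG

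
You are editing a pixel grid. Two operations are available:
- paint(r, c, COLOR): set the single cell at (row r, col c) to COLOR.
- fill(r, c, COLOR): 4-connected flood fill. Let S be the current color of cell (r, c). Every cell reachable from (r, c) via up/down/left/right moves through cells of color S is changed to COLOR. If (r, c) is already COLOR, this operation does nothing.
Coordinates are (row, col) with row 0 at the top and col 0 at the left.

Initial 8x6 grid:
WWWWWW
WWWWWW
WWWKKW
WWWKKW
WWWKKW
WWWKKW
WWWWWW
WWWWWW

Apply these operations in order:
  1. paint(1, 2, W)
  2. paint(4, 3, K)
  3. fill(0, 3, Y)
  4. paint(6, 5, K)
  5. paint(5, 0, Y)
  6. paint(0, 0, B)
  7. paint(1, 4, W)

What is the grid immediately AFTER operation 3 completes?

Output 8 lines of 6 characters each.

After op 1 paint(1,2,W):
WWWWWW
WWWWWW
WWWKKW
WWWKKW
WWWKKW
WWWKKW
WWWWWW
WWWWWW
After op 2 paint(4,3,K):
WWWWWW
WWWWWW
WWWKKW
WWWKKW
WWWKKW
WWWKKW
WWWWWW
WWWWWW
After op 3 fill(0,3,Y) [40 cells changed]:
YYYYYY
YYYYYY
YYYKKY
YYYKKY
YYYKKY
YYYKKY
YYYYYY
YYYYYY

Answer: YYYYYY
YYYYYY
YYYKKY
YYYKKY
YYYKKY
YYYKKY
YYYYYY
YYYYYY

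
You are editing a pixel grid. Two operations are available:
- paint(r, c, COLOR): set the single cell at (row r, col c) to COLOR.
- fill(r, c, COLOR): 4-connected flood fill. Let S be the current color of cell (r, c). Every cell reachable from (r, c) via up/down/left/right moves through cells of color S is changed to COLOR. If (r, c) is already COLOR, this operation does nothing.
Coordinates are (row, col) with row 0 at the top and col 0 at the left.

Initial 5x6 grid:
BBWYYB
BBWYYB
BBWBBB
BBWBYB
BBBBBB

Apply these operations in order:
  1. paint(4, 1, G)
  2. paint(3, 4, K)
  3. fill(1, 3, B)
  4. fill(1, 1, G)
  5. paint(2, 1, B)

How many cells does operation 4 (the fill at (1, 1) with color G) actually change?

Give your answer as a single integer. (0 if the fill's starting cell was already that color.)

Answer: 9

Derivation:
After op 1 paint(4,1,G):
BBWYYB
BBWYYB
BBWBBB
BBWBYB
BGBBBB
After op 2 paint(3,4,K):
BBWYYB
BBWYYB
BBWBBB
BBWBKB
BGBBBB
After op 3 fill(1,3,B) [4 cells changed]:
BBWBBB
BBWBBB
BBWBBB
BBWBKB
BGBBBB
After op 4 fill(1,1,G) [9 cells changed]:
GGWBBB
GGWBBB
GGWBBB
GGWBKB
GGBBBB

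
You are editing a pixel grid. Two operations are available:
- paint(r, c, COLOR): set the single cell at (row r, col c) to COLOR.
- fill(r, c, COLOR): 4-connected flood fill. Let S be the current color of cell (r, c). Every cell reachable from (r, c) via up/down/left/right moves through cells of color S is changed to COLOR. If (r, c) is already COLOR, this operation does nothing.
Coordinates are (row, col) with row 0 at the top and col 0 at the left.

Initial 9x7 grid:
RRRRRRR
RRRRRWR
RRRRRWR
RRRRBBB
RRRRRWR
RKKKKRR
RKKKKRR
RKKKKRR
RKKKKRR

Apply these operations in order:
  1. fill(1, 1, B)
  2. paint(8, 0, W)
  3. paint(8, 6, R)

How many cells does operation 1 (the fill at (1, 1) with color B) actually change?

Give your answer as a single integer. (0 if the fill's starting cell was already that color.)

Answer: 32

Derivation:
After op 1 fill(1,1,B) [32 cells changed]:
BBBBBBB
BBBBBWB
BBBBBWB
BBBBBBB
BBBBBWR
BKKKKRR
BKKKKRR
BKKKKRR
BKKKKRR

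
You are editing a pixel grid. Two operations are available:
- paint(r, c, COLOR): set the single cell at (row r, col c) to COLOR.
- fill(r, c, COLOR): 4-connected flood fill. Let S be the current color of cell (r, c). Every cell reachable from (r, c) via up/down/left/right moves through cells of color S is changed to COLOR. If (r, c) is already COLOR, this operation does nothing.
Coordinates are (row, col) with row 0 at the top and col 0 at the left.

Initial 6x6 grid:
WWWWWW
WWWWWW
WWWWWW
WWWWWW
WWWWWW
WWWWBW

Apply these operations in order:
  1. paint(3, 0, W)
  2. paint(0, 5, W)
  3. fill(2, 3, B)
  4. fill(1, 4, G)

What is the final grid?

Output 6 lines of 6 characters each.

After op 1 paint(3,0,W):
WWWWWW
WWWWWW
WWWWWW
WWWWWW
WWWWWW
WWWWBW
After op 2 paint(0,5,W):
WWWWWW
WWWWWW
WWWWWW
WWWWWW
WWWWWW
WWWWBW
After op 3 fill(2,3,B) [35 cells changed]:
BBBBBB
BBBBBB
BBBBBB
BBBBBB
BBBBBB
BBBBBB
After op 4 fill(1,4,G) [36 cells changed]:
GGGGGG
GGGGGG
GGGGGG
GGGGGG
GGGGGG
GGGGGG

Answer: GGGGGG
GGGGGG
GGGGGG
GGGGGG
GGGGGG
GGGGGG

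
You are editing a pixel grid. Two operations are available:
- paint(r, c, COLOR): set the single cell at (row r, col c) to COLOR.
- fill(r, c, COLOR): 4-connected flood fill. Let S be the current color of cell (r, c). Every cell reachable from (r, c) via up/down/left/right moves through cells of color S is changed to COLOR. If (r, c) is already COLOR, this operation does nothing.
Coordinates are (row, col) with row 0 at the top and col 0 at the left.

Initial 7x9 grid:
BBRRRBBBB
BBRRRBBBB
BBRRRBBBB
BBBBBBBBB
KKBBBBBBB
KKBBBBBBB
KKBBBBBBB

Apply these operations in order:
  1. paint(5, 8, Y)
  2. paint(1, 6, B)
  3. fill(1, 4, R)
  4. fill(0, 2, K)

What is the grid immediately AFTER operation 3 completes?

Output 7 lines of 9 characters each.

After op 1 paint(5,8,Y):
BBRRRBBBB
BBRRRBBBB
BBRRRBBBB
BBBBBBBBB
KKBBBBBBB
KKBBBBBBY
KKBBBBBBB
After op 2 paint(1,6,B):
BBRRRBBBB
BBRRRBBBB
BBRRRBBBB
BBBBBBBBB
KKBBBBBBB
KKBBBBBBY
KKBBBBBBB
After op 3 fill(1,4,R) [0 cells changed]:
BBRRRBBBB
BBRRRBBBB
BBRRRBBBB
BBBBBBBBB
KKBBBBBBB
KKBBBBBBY
KKBBBBBBB

Answer: BBRRRBBBB
BBRRRBBBB
BBRRRBBBB
BBBBBBBBB
KKBBBBBBB
KKBBBBBBY
KKBBBBBBB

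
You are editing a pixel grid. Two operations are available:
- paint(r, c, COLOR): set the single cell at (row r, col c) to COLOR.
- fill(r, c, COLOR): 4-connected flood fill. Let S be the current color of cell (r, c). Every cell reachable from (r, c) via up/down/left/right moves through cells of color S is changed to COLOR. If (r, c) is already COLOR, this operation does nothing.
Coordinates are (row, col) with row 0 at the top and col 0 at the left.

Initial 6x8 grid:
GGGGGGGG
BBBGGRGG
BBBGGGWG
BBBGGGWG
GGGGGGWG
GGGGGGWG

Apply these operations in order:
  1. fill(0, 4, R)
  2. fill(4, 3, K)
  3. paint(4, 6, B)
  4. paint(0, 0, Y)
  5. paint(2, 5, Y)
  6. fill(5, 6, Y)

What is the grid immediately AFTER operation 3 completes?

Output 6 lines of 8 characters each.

Answer: KKKKKKKK
BBBKKKKK
BBBKKKWK
BBBKKKWK
KKKKKKBK
KKKKKKWK

Derivation:
After op 1 fill(0,4,R) [34 cells changed]:
RRRRRRRR
BBBRRRRR
BBBRRRWR
BBBRRRWR
RRRRRRWR
RRRRRRWR
After op 2 fill(4,3,K) [35 cells changed]:
KKKKKKKK
BBBKKKKK
BBBKKKWK
BBBKKKWK
KKKKKKWK
KKKKKKWK
After op 3 paint(4,6,B):
KKKKKKKK
BBBKKKKK
BBBKKKWK
BBBKKKWK
KKKKKKBK
KKKKKKWK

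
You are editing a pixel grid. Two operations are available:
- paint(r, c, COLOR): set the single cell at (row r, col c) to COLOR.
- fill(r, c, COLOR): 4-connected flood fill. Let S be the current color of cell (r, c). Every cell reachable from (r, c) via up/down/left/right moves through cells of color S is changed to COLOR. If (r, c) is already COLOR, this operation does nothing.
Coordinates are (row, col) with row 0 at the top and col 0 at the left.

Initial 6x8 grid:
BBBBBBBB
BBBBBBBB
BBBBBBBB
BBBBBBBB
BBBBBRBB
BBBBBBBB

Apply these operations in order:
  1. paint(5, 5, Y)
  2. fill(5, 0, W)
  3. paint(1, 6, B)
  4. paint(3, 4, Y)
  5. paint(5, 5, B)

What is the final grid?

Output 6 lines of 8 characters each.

Answer: WWWWWWWW
WWWWWWBW
WWWWWWWW
WWWWYWWW
WWWWWRWW
WWWWWBWW

Derivation:
After op 1 paint(5,5,Y):
BBBBBBBB
BBBBBBBB
BBBBBBBB
BBBBBBBB
BBBBBRBB
BBBBBYBB
After op 2 fill(5,0,W) [46 cells changed]:
WWWWWWWW
WWWWWWWW
WWWWWWWW
WWWWWWWW
WWWWWRWW
WWWWWYWW
After op 3 paint(1,6,B):
WWWWWWWW
WWWWWWBW
WWWWWWWW
WWWWWWWW
WWWWWRWW
WWWWWYWW
After op 4 paint(3,4,Y):
WWWWWWWW
WWWWWWBW
WWWWWWWW
WWWWYWWW
WWWWWRWW
WWWWWYWW
After op 5 paint(5,5,B):
WWWWWWWW
WWWWWWBW
WWWWWWWW
WWWWYWWW
WWWWWRWW
WWWWWBWW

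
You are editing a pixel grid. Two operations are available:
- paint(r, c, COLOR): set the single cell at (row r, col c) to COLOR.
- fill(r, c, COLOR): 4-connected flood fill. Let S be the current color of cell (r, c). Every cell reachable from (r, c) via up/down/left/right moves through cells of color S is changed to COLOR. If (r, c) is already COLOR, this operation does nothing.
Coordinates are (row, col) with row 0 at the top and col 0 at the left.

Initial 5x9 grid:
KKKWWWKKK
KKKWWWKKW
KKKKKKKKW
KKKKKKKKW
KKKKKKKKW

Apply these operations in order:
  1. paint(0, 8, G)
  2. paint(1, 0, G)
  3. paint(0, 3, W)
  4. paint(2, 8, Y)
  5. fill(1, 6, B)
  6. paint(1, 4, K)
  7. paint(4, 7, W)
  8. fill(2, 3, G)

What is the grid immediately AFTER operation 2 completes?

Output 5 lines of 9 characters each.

Answer: KKKWWWKKG
GKKWWWKKW
KKKKKKKKW
KKKKKKKKW
KKKKKKKKW

Derivation:
After op 1 paint(0,8,G):
KKKWWWKKG
KKKWWWKKW
KKKKKKKKW
KKKKKKKKW
KKKKKKKKW
After op 2 paint(1,0,G):
KKKWWWKKG
GKKWWWKKW
KKKKKKKKW
KKKKKKKKW
KKKKKKKKW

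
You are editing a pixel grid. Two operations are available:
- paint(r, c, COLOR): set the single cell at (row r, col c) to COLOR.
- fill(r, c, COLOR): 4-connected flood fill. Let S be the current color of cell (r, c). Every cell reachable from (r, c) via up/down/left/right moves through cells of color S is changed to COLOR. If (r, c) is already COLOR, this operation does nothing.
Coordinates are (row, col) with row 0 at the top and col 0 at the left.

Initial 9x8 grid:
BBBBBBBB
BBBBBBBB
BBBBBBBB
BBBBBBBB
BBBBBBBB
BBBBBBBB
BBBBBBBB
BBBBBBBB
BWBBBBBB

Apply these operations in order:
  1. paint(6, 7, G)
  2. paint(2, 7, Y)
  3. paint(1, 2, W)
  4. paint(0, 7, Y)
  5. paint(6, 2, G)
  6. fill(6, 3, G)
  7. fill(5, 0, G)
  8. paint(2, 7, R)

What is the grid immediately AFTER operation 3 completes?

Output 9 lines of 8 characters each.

Answer: BBBBBBBB
BBWBBBBB
BBBBBBBY
BBBBBBBB
BBBBBBBB
BBBBBBBB
BBBBBBBG
BBBBBBBB
BWBBBBBB

Derivation:
After op 1 paint(6,7,G):
BBBBBBBB
BBBBBBBB
BBBBBBBB
BBBBBBBB
BBBBBBBB
BBBBBBBB
BBBBBBBG
BBBBBBBB
BWBBBBBB
After op 2 paint(2,7,Y):
BBBBBBBB
BBBBBBBB
BBBBBBBY
BBBBBBBB
BBBBBBBB
BBBBBBBB
BBBBBBBG
BBBBBBBB
BWBBBBBB
After op 3 paint(1,2,W):
BBBBBBBB
BBWBBBBB
BBBBBBBY
BBBBBBBB
BBBBBBBB
BBBBBBBB
BBBBBBBG
BBBBBBBB
BWBBBBBB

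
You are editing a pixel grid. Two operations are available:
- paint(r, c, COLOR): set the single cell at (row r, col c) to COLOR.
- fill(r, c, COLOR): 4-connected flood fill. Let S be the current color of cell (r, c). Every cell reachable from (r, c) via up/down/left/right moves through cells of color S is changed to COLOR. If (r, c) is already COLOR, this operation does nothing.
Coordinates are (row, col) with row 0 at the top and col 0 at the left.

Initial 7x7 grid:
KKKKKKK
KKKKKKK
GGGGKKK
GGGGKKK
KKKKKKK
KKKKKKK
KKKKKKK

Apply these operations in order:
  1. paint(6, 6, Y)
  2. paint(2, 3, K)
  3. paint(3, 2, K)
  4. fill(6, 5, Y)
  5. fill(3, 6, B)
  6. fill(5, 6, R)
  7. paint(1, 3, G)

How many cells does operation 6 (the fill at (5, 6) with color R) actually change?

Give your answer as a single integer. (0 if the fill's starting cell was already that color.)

After op 1 paint(6,6,Y):
KKKKKKK
KKKKKKK
GGGGKKK
GGGGKKK
KKKKKKK
KKKKKKK
KKKKKKY
After op 2 paint(2,3,K):
KKKKKKK
KKKKKKK
GGGKKKK
GGGGKKK
KKKKKKK
KKKKKKK
KKKKKKY
After op 3 paint(3,2,K):
KKKKKKK
KKKKKKK
GGGKKKK
GGKGKKK
KKKKKKK
KKKKKKK
KKKKKKY
After op 4 fill(6,5,Y) [42 cells changed]:
YYYYYYY
YYYYYYY
GGGYYYY
GGYGYYY
YYYYYYY
YYYYYYY
YYYYYYY
After op 5 fill(3,6,B) [43 cells changed]:
BBBBBBB
BBBBBBB
GGGBBBB
GGBGBBB
BBBBBBB
BBBBBBB
BBBBBBB
After op 6 fill(5,6,R) [43 cells changed]:
RRRRRRR
RRRRRRR
GGGRRRR
GGRGRRR
RRRRRRR
RRRRRRR
RRRRRRR

Answer: 43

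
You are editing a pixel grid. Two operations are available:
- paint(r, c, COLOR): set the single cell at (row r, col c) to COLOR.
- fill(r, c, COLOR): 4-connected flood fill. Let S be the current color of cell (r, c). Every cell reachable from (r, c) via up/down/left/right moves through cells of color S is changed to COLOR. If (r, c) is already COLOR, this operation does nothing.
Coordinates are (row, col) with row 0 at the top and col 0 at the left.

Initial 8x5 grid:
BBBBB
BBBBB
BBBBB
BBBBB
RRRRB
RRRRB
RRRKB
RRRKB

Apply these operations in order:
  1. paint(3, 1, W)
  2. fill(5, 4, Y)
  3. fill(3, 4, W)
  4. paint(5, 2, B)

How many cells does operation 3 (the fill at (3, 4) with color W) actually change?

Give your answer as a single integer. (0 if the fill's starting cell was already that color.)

Answer: 23

Derivation:
After op 1 paint(3,1,W):
BBBBB
BBBBB
BBBBB
BWBBB
RRRRB
RRRRB
RRRKB
RRRKB
After op 2 fill(5,4,Y) [23 cells changed]:
YYYYY
YYYYY
YYYYY
YWYYY
RRRRY
RRRRY
RRRKY
RRRKY
After op 3 fill(3,4,W) [23 cells changed]:
WWWWW
WWWWW
WWWWW
WWWWW
RRRRW
RRRRW
RRRKW
RRRKW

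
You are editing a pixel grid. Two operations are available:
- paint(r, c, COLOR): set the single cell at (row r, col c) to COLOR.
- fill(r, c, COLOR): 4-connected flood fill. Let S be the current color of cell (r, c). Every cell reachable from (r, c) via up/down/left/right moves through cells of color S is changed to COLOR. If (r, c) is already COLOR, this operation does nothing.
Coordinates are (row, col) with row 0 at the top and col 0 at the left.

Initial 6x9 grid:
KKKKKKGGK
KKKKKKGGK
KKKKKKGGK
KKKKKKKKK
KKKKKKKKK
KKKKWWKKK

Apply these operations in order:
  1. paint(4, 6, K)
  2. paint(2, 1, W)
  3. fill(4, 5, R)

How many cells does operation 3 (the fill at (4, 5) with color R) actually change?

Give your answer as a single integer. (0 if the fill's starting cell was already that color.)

After op 1 paint(4,6,K):
KKKKKKGGK
KKKKKKGGK
KKKKKKGGK
KKKKKKKKK
KKKKKKKKK
KKKKWWKKK
After op 2 paint(2,1,W):
KKKKKKGGK
KKKKKKGGK
KWKKKKGGK
KKKKKKKKK
KKKKKKKKK
KKKKWWKKK
After op 3 fill(4,5,R) [45 cells changed]:
RRRRRRGGR
RRRRRRGGR
RWRRRRGGR
RRRRRRRRR
RRRRRRRRR
RRRRWWRRR

Answer: 45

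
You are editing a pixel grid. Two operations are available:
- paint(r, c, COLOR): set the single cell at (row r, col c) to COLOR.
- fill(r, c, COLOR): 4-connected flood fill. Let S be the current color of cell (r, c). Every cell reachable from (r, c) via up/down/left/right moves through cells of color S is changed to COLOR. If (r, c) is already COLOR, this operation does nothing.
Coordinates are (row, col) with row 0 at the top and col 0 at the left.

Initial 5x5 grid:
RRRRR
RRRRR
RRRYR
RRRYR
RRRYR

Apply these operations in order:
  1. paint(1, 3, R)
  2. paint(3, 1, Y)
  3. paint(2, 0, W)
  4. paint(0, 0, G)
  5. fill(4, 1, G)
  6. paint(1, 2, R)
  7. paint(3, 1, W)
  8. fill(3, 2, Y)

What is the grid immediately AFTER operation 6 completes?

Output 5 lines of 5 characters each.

After op 1 paint(1,3,R):
RRRRR
RRRRR
RRRYR
RRRYR
RRRYR
After op 2 paint(3,1,Y):
RRRRR
RRRRR
RRRYR
RYRYR
RRRYR
After op 3 paint(2,0,W):
RRRRR
RRRRR
WRRYR
RYRYR
RRRYR
After op 4 paint(0,0,G):
GRRRR
RRRRR
WRRYR
RYRYR
RRRYR
After op 5 fill(4,1,G) [19 cells changed]:
GGGGG
GGGGG
WGGYG
GYGYG
GGGYG
After op 6 paint(1,2,R):
GGGGG
GGRGG
WGGYG
GYGYG
GGGYG

Answer: GGGGG
GGRGG
WGGYG
GYGYG
GGGYG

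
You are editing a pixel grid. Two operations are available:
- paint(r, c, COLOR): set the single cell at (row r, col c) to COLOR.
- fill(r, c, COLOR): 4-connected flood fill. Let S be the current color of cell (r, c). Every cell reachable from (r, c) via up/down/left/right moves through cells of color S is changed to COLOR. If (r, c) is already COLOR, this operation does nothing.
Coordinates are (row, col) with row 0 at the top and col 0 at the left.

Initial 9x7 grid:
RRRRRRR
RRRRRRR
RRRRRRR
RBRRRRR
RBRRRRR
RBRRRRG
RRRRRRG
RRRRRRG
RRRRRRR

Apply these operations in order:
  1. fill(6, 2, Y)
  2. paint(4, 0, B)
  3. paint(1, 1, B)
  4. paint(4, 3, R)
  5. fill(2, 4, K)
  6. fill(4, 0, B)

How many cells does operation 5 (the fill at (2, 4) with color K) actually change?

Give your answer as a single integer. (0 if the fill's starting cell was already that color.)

After op 1 fill(6,2,Y) [57 cells changed]:
YYYYYYY
YYYYYYY
YYYYYYY
YBYYYYY
YBYYYYY
YBYYYYG
YYYYYYG
YYYYYYG
YYYYYYY
After op 2 paint(4,0,B):
YYYYYYY
YYYYYYY
YYYYYYY
YBYYYYY
BBYYYYY
YBYYYYG
YYYYYYG
YYYYYYG
YYYYYYY
After op 3 paint(1,1,B):
YYYYYYY
YBYYYYY
YYYYYYY
YBYYYYY
BBYYYYY
YBYYYYG
YYYYYYG
YYYYYYG
YYYYYYY
After op 4 paint(4,3,R):
YYYYYYY
YBYYYYY
YYYYYYY
YBYYYYY
BBYRYYY
YBYYYYG
YYYYYYG
YYYYYYG
YYYYYYY
After op 5 fill(2,4,K) [54 cells changed]:
KKKKKKK
KBKKKKK
KKKKKKK
KBKKKKK
BBKRKKK
KBKKKKG
KKKKKKG
KKKKKKG
KKKKKKK

Answer: 54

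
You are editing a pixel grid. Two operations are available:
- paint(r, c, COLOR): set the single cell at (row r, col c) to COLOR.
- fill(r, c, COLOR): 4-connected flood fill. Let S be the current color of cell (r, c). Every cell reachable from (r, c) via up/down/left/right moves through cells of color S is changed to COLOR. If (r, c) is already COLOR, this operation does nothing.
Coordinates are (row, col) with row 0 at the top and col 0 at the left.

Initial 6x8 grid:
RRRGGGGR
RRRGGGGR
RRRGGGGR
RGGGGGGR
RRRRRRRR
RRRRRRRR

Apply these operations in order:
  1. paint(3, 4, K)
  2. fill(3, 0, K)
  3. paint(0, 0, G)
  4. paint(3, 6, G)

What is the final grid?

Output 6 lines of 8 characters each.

After op 1 paint(3,4,K):
RRRGGGGR
RRRGGGGR
RRRGGGGR
RGGGKGGR
RRRRRRRR
RRRRRRRR
After op 2 fill(3,0,K) [30 cells changed]:
KKKGGGGK
KKKGGGGK
KKKGGGGK
KGGGKGGK
KKKKKKKK
KKKKKKKK
After op 3 paint(0,0,G):
GKKGGGGK
KKKGGGGK
KKKGGGGK
KGGGKGGK
KKKKKKKK
KKKKKKKK
After op 4 paint(3,6,G):
GKKGGGGK
KKKGGGGK
KKKGGGGK
KGGGKGGK
KKKKKKKK
KKKKKKKK

Answer: GKKGGGGK
KKKGGGGK
KKKGGGGK
KGGGKGGK
KKKKKKKK
KKKKKKKK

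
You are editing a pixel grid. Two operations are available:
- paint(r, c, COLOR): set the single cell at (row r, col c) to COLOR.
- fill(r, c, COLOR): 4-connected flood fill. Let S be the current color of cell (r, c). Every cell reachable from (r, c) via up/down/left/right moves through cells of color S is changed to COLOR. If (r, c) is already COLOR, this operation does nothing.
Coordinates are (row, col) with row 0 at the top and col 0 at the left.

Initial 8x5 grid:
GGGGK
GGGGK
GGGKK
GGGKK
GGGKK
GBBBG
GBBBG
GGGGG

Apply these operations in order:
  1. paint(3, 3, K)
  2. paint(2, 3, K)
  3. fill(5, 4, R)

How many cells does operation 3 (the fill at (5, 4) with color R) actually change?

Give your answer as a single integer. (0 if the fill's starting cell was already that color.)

Answer: 26

Derivation:
After op 1 paint(3,3,K):
GGGGK
GGGGK
GGGKK
GGGKK
GGGKK
GBBBG
GBBBG
GGGGG
After op 2 paint(2,3,K):
GGGGK
GGGGK
GGGKK
GGGKK
GGGKK
GBBBG
GBBBG
GGGGG
After op 3 fill(5,4,R) [26 cells changed]:
RRRRK
RRRRK
RRRKK
RRRKK
RRRKK
RBBBR
RBBBR
RRRRR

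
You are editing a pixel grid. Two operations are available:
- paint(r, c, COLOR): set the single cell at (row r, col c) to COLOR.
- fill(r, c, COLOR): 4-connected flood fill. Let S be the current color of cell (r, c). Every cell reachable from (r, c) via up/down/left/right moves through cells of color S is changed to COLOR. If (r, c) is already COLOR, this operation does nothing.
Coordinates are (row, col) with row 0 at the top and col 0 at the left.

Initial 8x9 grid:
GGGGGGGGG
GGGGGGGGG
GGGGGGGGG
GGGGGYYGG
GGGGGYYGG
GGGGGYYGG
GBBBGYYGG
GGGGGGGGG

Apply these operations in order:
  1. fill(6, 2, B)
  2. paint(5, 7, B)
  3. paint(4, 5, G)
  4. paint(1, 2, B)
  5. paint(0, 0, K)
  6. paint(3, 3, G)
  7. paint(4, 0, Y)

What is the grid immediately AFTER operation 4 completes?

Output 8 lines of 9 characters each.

Answer: GGGGGGGGG
GGBGGGGGG
GGGGGGGGG
GGGGGYYGG
GGGGGGYGG
GGGGGYYBG
GBBBGYYGG
GGGGGGGGG

Derivation:
After op 1 fill(6,2,B) [0 cells changed]:
GGGGGGGGG
GGGGGGGGG
GGGGGGGGG
GGGGGYYGG
GGGGGYYGG
GGGGGYYGG
GBBBGYYGG
GGGGGGGGG
After op 2 paint(5,7,B):
GGGGGGGGG
GGGGGGGGG
GGGGGGGGG
GGGGGYYGG
GGGGGYYGG
GGGGGYYBG
GBBBGYYGG
GGGGGGGGG
After op 3 paint(4,5,G):
GGGGGGGGG
GGGGGGGGG
GGGGGGGGG
GGGGGYYGG
GGGGGGYGG
GGGGGYYBG
GBBBGYYGG
GGGGGGGGG
After op 4 paint(1,2,B):
GGGGGGGGG
GGBGGGGGG
GGGGGGGGG
GGGGGYYGG
GGGGGGYGG
GGGGGYYBG
GBBBGYYGG
GGGGGGGGG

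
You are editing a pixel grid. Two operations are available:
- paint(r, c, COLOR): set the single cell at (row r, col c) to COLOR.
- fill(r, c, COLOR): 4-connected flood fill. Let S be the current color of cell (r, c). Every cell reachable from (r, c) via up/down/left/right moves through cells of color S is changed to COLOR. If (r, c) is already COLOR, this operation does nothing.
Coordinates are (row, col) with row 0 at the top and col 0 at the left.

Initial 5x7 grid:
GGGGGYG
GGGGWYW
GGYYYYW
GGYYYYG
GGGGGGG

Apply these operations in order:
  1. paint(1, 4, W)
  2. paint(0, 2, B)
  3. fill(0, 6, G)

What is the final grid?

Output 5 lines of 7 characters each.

Answer: GGBGGYG
GGGGWYW
GGYYYYW
GGYYYYG
GGGGGGG

Derivation:
After op 1 paint(1,4,W):
GGGGGYG
GGGGWYW
GGYYYYW
GGYYYYG
GGGGGGG
After op 2 paint(0,2,B):
GGBGGYG
GGGGWYW
GGYYYYW
GGYYYYG
GGGGGGG
After op 3 fill(0,6,G) [0 cells changed]:
GGBGGYG
GGGGWYW
GGYYYYW
GGYYYYG
GGGGGGG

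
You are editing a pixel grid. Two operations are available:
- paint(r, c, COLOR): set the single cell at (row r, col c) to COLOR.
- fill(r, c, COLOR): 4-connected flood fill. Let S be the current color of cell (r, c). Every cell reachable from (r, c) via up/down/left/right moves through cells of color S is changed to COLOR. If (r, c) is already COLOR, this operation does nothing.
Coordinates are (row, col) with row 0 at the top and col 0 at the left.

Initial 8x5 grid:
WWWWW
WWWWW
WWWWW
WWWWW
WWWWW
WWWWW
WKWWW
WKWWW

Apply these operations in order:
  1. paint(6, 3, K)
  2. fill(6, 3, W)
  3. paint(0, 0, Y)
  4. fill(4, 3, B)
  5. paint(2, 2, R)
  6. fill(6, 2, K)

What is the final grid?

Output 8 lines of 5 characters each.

After op 1 paint(6,3,K):
WWWWW
WWWWW
WWWWW
WWWWW
WWWWW
WWWWW
WKWKW
WKWWW
After op 2 fill(6,3,W) [1 cells changed]:
WWWWW
WWWWW
WWWWW
WWWWW
WWWWW
WWWWW
WKWWW
WKWWW
After op 3 paint(0,0,Y):
YWWWW
WWWWW
WWWWW
WWWWW
WWWWW
WWWWW
WKWWW
WKWWW
After op 4 fill(4,3,B) [37 cells changed]:
YBBBB
BBBBB
BBBBB
BBBBB
BBBBB
BBBBB
BKBBB
BKBBB
After op 5 paint(2,2,R):
YBBBB
BBBBB
BBRBB
BBBBB
BBBBB
BBBBB
BKBBB
BKBBB
After op 6 fill(6,2,K) [36 cells changed]:
YKKKK
KKKKK
KKRKK
KKKKK
KKKKK
KKKKK
KKKKK
KKKKK

Answer: YKKKK
KKKKK
KKRKK
KKKKK
KKKKK
KKKKK
KKKKK
KKKKK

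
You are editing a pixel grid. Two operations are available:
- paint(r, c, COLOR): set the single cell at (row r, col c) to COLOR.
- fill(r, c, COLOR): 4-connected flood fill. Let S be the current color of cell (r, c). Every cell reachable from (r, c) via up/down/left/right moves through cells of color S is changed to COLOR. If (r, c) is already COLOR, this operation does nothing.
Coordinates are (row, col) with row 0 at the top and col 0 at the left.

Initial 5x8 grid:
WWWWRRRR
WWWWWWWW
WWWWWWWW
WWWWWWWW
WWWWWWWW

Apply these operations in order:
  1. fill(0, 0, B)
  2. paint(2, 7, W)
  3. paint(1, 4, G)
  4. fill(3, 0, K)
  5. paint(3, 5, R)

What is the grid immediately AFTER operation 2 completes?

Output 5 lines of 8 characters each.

Answer: BBBBRRRR
BBBBBBBB
BBBBBBBW
BBBBBBBB
BBBBBBBB

Derivation:
After op 1 fill(0,0,B) [36 cells changed]:
BBBBRRRR
BBBBBBBB
BBBBBBBB
BBBBBBBB
BBBBBBBB
After op 2 paint(2,7,W):
BBBBRRRR
BBBBBBBB
BBBBBBBW
BBBBBBBB
BBBBBBBB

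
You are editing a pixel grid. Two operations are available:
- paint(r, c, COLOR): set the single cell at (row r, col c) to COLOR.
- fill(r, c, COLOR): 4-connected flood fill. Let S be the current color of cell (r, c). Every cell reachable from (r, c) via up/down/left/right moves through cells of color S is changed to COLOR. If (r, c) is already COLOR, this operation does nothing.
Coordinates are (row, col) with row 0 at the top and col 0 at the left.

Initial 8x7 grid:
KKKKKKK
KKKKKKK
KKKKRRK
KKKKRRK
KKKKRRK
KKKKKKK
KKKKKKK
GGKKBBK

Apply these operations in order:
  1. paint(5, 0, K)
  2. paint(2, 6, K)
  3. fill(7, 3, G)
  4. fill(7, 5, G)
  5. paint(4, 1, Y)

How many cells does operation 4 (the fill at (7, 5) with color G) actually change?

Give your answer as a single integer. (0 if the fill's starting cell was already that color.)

Answer: 2

Derivation:
After op 1 paint(5,0,K):
KKKKKKK
KKKKKKK
KKKKRRK
KKKKRRK
KKKKRRK
KKKKKKK
KKKKKKK
GGKKBBK
After op 2 paint(2,6,K):
KKKKKKK
KKKKKKK
KKKKRRK
KKKKRRK
KKKKRRK
KKKKKKK
KKKKKKK
GGKKBBK
After op 3 fill(7,3,G) [46 cells changed]:
GGGGGGG
GGGGGGG
GGGGRRG
GGGGRRG
GGGGRRG
GGGGGGG
GGGGGGG
GGGGBBG
After op 4 fill(7,5,G) [2 cells changed]:
GGGGGGG
GGGGGGG
GGGGRRG
GGGGRRG
GGGGRRG
GGGGGGG
GGGGGGG
GGGGGGG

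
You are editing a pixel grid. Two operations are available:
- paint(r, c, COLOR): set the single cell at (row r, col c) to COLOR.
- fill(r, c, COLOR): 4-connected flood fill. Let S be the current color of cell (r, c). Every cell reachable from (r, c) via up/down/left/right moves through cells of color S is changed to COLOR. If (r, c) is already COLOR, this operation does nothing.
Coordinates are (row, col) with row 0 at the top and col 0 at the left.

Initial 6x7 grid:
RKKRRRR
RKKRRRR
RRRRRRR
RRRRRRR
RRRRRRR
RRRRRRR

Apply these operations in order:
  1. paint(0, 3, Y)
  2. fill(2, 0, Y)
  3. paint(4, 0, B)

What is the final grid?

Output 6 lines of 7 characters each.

After op 1 paint(0,3,Y):
RKKYRRR
RKKRRRR
RRRRRRR
RRRRRRR
RRRRRRR
RRRRRRR
After op 2 fill(2,0,Y) [37 cells changed]:
YKKYYYY
YKKYYYY
YYYYYYY
YYYYYYY
YYYYYYY
YYYYYYY
After op 3 paint(4,0,B):
YKKYYYY
YKKYYYY
YYYYYYY
YYYYYYY
BYYYYYY
YYYYYYY

Answer: YKKYYYY
YKKYYYY
YYYYYYY
YYYYYYY
BYYYYYY
YYYYYYY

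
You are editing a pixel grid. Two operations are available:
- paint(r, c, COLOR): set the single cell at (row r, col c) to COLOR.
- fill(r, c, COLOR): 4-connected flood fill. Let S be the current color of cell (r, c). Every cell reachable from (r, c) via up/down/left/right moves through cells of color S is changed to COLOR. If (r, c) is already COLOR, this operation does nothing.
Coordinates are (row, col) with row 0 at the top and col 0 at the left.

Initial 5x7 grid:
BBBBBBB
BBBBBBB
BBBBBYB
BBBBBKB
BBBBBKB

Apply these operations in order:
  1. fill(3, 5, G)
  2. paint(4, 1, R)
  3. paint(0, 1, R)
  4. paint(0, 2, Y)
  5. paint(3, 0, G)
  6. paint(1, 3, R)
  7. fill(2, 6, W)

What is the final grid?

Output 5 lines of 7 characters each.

Answer: WRYWWWW
WWWRWWW
WWWWWYW
GWWWWGW
BRWWWGW

Derivation:
After op 1 fill(3,5,G) [2 cells changed]:
BBBBBBB
BBBBBBB
BBBBBYB
BBBBBGB
BBBBBGB
After op 2 paint(4,1,R):
BBBBBBB
BBBBBBB
BBBBBYB
BBBBBGB
BRBBBGB
After op 3 paint(0,1,R):
BRBBBBB
BBBBBBB
BBBBBYB
BBBBBGB
BRBBBGB
After op 4 paint(0,2,Y):
BRYBBBB
BBBBBBB
BBBBBYB
BBBBBGB
BRBBBGB
After op 5 paint(3,0,G):
BRYBBBB
BBBBBBB
BBBBBYB
GBBBBGB
BRBBBGB
After op 6 paint(1,3,R):
BRYBBBB
BBBRBBB
BBBBBYB
GBBBBGB
BRBBBGB
After op 7 fill(2,6,W) [26 cells changed]:
WRYWWWW
WWWRWWW
WWWWWYW
GWWWWGW
BRWWWGW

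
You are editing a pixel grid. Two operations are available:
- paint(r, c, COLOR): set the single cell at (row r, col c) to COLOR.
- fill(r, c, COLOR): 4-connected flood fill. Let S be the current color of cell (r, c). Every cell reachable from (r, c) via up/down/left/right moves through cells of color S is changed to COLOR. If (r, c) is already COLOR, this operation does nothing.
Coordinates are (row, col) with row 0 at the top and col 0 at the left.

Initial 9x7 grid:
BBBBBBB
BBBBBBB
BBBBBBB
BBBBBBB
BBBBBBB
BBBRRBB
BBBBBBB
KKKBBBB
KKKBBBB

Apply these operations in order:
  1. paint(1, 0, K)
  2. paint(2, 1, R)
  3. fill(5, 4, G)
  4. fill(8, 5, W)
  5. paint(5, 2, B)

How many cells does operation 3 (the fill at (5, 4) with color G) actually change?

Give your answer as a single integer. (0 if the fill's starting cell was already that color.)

After op 1 paint(1,0,K):
BBBBBBB
KBBBBBB
BBBBBBB
BBBBBBB
BBBBBBB
BBBRRBB
BBBBBBB
KKKBBBB
KKKBBBB
After op 2 paint(2,1,R):
BBBBBBB
KBBBBBB
BRBBBBB
BBBBBBB
BBBBBBB
BBBRRBB
BBBBBBB
KKKBBBB
KKKBBBB
After op 3 fill(5,4,G) [2 cells changed]:
BBBBBBB
KBBBBBB
BRBBBBB
BBBBBBB
BBBBBBB
BBBGGBB
BBBBBBB
KKKBBBB
KKKBBBB

Answer: 2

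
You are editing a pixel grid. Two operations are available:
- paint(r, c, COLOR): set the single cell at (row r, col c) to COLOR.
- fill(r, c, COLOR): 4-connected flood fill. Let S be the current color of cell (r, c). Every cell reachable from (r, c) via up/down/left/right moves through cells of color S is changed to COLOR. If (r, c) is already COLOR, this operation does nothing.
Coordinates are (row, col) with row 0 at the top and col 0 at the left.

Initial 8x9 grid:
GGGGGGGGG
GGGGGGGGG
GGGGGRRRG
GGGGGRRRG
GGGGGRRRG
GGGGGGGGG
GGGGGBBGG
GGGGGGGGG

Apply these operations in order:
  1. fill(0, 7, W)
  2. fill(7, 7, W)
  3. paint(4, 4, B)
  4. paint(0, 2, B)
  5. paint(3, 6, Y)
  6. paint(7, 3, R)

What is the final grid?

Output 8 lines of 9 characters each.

Answer: WWBWWWWWW
WWWWWWWWW
WWWWWRRRW
WWWWWRYRW
WWWWBRRRW
WWWWWWWWW
WWWWWBBWW
WWWRWWWWW

Derivation:
After op 1 fill(0,7,W) [61 cells changed]:
WWWWWWWWW
WWWWWWWWW
WWWWWRRRW
WWWWWRRRW
WWWWWRRRW
WWWWWWWWW
WWWWWBBWW
WWWWWWWWW
After op 2 fill(7,7,W) [0 cells changed]:
WWWWWWWWW
WWWWWWWWW
WWWWWRRRW
WWWWWRRRW
WWWWWRRRW
WWWWWWWWW
WWWWWBBWW
WWWWWWWWW
After op 3 paint(4,4,B):
WWWWWWWWW
WWWWWWWWW
WWWWWRRRW
WWWWWRRRW
WWWWBRRRW
WWWWWWWWW
WWWWWBBWW
WWWWWWWWW
After op 4 paint(0,2,B):
WWBWWWWWW
WWWWWWWWW
WWWWWRRRW
WWWWWRRRW
WWWWBRRRW
WWWWWWWWW
WWWWWBBWW
WWWWWWWWW
After op 5 paint(3,6,Y):
WWBWWWWWW
WWWWWWWWW
WWWWWRRRW
WWWWWRYRW
WWWWBRRRW
WWWWWWWWW
WWWWWBBWW
WWWWWWWWW
After op 6 paint(7,3,R):
WWBWWWWWW
WWWWWWWWW
WWWWWRRRW
WWWWWRYRW
WWWWBRRRW
WWWWWWWWW
WWWWWBBWW
WWWRWWWWW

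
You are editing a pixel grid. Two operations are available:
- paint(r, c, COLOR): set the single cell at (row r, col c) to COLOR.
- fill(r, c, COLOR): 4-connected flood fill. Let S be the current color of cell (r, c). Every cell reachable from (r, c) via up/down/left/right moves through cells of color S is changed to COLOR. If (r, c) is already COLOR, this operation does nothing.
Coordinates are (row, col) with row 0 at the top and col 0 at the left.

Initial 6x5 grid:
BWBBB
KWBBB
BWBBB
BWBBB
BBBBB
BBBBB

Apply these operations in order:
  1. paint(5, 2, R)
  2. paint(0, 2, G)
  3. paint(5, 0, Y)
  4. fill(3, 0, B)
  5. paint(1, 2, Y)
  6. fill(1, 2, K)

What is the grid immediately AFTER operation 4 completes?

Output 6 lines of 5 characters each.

After op 1 paint(5,2,R):
BWBBB
KWBBB
BWBBB
BWBBB
BBBBB
BBRBB
After op 2 paint(0,2,G):
BWGBB
KWBBB
BWBBB
BWBBB
BBBBB
BBRBB
After op 3 paint(5,0,Y):
BWGBB
KWBBB
BWBBB
BWBBB
BBBBB
YBRBB
After op 4 fill(3,0,B) [0 cells changed]:
BWGBB
KWBBB
BWBBB
BWBBB
BBBBB
YBRBB

Answer: BWGBB
KWBBB
BWBBB
BWBBB
BBBBB
YBRBB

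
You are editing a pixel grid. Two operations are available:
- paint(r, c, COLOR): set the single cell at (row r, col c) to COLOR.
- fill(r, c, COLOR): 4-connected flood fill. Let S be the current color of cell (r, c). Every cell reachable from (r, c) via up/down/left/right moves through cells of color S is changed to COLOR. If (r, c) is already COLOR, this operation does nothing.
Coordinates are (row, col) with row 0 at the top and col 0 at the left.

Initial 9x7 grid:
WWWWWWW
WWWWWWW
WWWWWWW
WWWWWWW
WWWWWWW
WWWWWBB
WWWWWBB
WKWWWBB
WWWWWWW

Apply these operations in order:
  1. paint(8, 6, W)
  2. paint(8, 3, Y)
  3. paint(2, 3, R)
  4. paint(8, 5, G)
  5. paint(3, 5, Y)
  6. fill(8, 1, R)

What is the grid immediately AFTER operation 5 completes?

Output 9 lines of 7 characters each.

After op 1 paint(8,6,W):
WWWWWWW
WWWWWWW
WWWWWWW
WWWWWWW
WWWWWWW
WWWWWBB
WWWWWBB
WKWWWBB
WWWWWWW
After op 2 paint(8,3,Y):
WWWWWWW
WWWWWWW
WWWWWWW
WWWWWWW
WWWWWWW
WWWWWBB
WWWWWBB
WKWWWBB
WWWYWWW
After op 3 paint(2,3,R):
WWWWWWW
WWWWWWW
WWWRWWW
WWWWWWW
WWWWWWW
WWWWWBB
WWWWWBB
WKWWWBB
WWWYWWW
After op 4 paint(8,5,G):
WWWWWWW
WWWWWWW
WWWRWWW
WWWWWWW
WWWWWWW
WWWWWBB
WWWWWBB
WKWWWBB
WWWYWGW
After op 5 paint(3,5,Y):
WWWWWWW
WWWWWWW
WWWRWWW
WWWWWYW
WWWWWWW
WWWWWBB
WWWWWBB
WKWWWBB
WWWYWGW

Answer: WWWWWWW
WWWWWWW
WWWRWWW
WWWWWYW
WWWWWWW
WWWWWBB
WWWWWBB
WKWWWBB
WWWYWGW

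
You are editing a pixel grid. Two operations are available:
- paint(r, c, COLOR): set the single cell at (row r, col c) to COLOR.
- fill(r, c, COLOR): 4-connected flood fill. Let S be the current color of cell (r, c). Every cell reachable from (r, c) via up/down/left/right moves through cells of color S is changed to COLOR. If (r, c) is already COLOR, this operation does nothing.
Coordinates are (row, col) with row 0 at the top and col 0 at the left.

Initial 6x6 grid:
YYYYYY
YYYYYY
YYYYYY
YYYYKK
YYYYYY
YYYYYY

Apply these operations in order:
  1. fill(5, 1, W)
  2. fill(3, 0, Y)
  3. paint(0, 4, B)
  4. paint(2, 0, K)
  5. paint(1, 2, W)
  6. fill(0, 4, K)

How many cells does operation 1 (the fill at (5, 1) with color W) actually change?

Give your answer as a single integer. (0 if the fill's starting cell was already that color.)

After op 1 fill(5,1,W) [34 cells changed]:
WWWWWW
WWWWWW
WWWWWW
WWWWKK
WWWWWW
WWWWWW

Answer: 34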